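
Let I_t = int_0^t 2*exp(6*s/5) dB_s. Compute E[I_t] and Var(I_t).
E[I_t] = 0; Var(I_t) = 5*exp(12*t/5)/3 - 5/3

The Itô integral of a deterministic integrand f(s) has mean 0 because each increment f(s) * (B_{s+ds} - B_s) has mean 0. By the Itô isometry:
  Var( int_0^t f(s) dB_s ) = E[ (int_0^t f(s) dB_s)^2 ] = int_0^t f(s)^2 ds.
Here f(s) = 2*exp(6*s/5), so f(s)^2 = 4*exp(12*s/5). Integrate:
  int_0^t (4*exp(12*s/5)) ds = 5*exp(12*t/5)/3 - 5/3.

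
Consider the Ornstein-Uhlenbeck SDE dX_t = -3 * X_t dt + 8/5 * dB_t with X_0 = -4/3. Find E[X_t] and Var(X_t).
E[X_t] = -4*exp(-3*t)/3; Var(X_t) = 32/75 - 32*exp(-6*t)/75

The OU SDE dX = -theta X dt + sigma dB admits the integrating factor exp(theta t): d(exp(theta t) X_t) = sigma exp(theta t) dB_t. Integrating from 0 to t:
  X_t = x_0 * exp(-theta t) + sigma * int_0^t exp(-theta (t-s)) dB_s.
The Itô integral has mean 0 and (by the Itô isometry) variance sigma^2 * int_0^t exp(-2 theta (t - s)) ds = sigma^2 * (1 - exp(-2 theta t)) / (2 theta).
With theta = 3, sigma = 8/5, x_0 = -4/3:
  E[X_t] = -4/3 * exp(-3 t) = -4*exp(-3*t)/3
  Var(X_t) = (8/5)^2 * (1 - exp(-2*3 t)) / (2 * 3) = 32/75 - 32*exp(-6*t)/75.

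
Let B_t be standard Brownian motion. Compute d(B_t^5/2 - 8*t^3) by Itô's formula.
d(B_t^5/2 - 8*t^3) = (5*B_t^3 - 24*t^2) dt + (5*B_t^4/2) dB_t

Itô's formula for f(t, x): d f(t, B_t) = (f_t + (1/2) f_xx) dt + f_x dB_t. Compute partials of f(t, x) = -8*t^3 + x^5/2:
  f_t(t,x)  = -24*t^2
  f_x(t,x)  = 5*x^4/2
  f_xx(t,x) = 10*x^3
Assemble drift = f_t + (1/2) f_xx = -24*t^2 + 5*x^3 and diffusion = f_x = 5*x^4/2. Substituting x = B_t:
  d(B_t^5/2 - 8*t^3) = (5*B_t^3 - 24*t^2) dt + (5*B_t^4/2) dB_t.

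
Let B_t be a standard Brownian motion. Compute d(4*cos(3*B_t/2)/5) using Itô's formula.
d(4*cos(3*B_t/2)/5) = (-9*cos(3*B_t/2)/10) dt + (-6*sin(3*B_t/2)/5) dB_t

Itô's formula for f(B_t) gives d f(B_t) = f'(B_t) dB_t + (1/2) f''(B_t) dt. Compute derivatives of f(x) = 4*cos(3*x/2)/5:
  f'(x)  = -6*sin(3*x/2)/5
  f''(x) = -9*cos(3*x/2)/5
Substitute x = B_t and multiply the f'' term by 1/2:
  drift     = (1/2) * (-9*cos(3*x/2)/5) evaluated at B_t = -9*cos(3*B_t/2)/10
  diffusion = (-6*sin(3*x/2)/5) evaluated at B_t = -6*sin(3*B_t/2)/5
Therefore d(4*cos(3*B_t/2)/5) = (-9*cos(3*B_t/2)/10) dt + (-6*sin(3*B_t/2)/5) dB_t.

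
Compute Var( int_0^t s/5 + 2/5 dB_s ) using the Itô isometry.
Var = t*(t^2 + 6*t + 12)/75

The Itô integral of a deterministic integrand f(s) has mean 0 because each increment f(s) * (B_{s+ds} - B_s) has mean 0. By the Itô isometry:
  Var( int_0^t f(s) dB_s ) = E[ (int_0^t f(s) dB_s)^2 ] = int_0^t f(s)^2 ds.
Here f(s) = s/5 + 2/5, so f(s)^2 = (s + 2)^2/25. Integrate:
  int_0^t ((s + 2)^2/25) ds = t*(t^2 + 6*t + 12)/75.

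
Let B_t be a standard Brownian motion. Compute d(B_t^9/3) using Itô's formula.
d(B_t^9/3) = (12*B_t^7) dt + (3*B_t^8) dB_t

Itô's formula for f(B_t) gives d f(B_t) = f'(B_t) dB_t + (1/2) f''(B_t) dt. Compute derivatives of f(x) = x^9/3:
  f'(x)  = 3*x^8
  f''(x) = 24*x^7
Substitute x = B_t and multiply the f'' term by 1/2:
  drift     = (1/2) * (24*x^7) evaluated at B_t = 12*B_t^7
  diffusion = (3*x^8) evaluated at B_t = 3*B_t^8
Therefore d(B_t^9/3) = (12*B_t^7) dt + (3*B_t^8) dB_t.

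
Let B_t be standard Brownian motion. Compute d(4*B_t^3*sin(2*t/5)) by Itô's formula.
d(4*B_t^3*sin(2*t/5)) = (8*B_t^3*cos(2*t/5)/5 + 12*B_t*sin(2*t/5)) dt + (12*B_t^2*sin(2*t/5)) dB_t

Itô's formula for f(t, x): d f(t, B_t) = (f_t + (1/2) f_xx) dt + f_x dB_t. Compute partials of f(t, x) = 4*x^3*sin(2*t/5):
  f_t(t,x)  = 8*x^3*cos(2*t/5)/5
  f_x(t,x)  = 12*x^2*sin(2*t/5)
  f_xx(t,x) = 24*x*sin(2*t/5)
Assemble drift = f_t + (1/2) f_xx = 8*x^3*cos(2*t/5)/5 + 12*x*sin(2*t/5) and diffusion = f_x = 12*x^2*sin(2*t/5). Substituting x = B_t:
  d(4*B_t^3*sin(2*t/5)) = (8*B_t^3*cos(2*t/5)/5 + 12*B_t*sin(2*t/5)) dt + (12*B_t^2*sin(2*t/5)) dB_t.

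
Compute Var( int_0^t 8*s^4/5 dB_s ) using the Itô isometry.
Var = 64*t^9/225

The Itô integral of a deterministic integrand f(s) has mean 0 because each increment f(s) * (B_{s+ds} - B_s) has mean 0. By the Itô isometry:
  Var( int_0^t f(s) dB_s ) = E[ (int_0^t f(s) dB_s)^2 ] = int_0^t f(s)^2 ds.
Here f(s) = 8*s^4/5, so f(s)^2 = 64*s^8/25. Integrate:
  int_0^t (64*s^8/25) ds = 64*t^9/225.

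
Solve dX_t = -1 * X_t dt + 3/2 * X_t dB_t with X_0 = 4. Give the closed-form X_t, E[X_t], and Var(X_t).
X_t = 4 * exp((-17/8) t + (3/2) B_t); E[X_t] = 4*exp(-t); Var(X_t) = 16*exp(t/4) - 16*exp(-2*t)

For GBM dX = mu X dt + sigma X dB with X_0 = x_0, apply Itô to Y = log X: dY = (mu - sigma^2/2) dt + sigma dB, so Y_t = log(x_0) + (mu - sigma^2/2) t + sigma B_t and hence X_t = x_0 * exp((mu - sigma^2/2) t + sigma B_t).
With mu = -1, sigma = 3/2, x_0 = 4, this gives:
  X_t = 4 * exp((-17/8) * t + (3/2) * B_t).
Since sigma*B_t ~ Normal(0, sigma^2 t), E[exp(sigma*B_t)] = exp(sigma^2 t / 2); so E[X_t] = x_0 * exp((mu - sigma^2/2) t) * exp(sigma^2 t / 2) = x_0 * exp(mu t) = 4*exp(-t).
Var(X_t) = E[X_t^2] - (E[X_t])^2 = x_0^2 * exp(2 mu t) * (exp(sigma^2 t) - 1) = 16*exp(t/4) - 16*exp(-2*t).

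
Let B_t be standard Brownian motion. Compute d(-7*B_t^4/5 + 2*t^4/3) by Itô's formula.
d(-7*B_t^4/5 + 2*t^4/3) = (-42*B_t^2/5 + 8*t^3/3) dt + (-28*B_t^3/5) dB_t

Itô's formula for f(t, x): d f(t, B_t) = (f_t + (1/2) f_xx) dt + f_x dB_t. Compute partials of f(t, x) = 2*t^4/3 - 7*x^4/5:
  f_t(t,x)  = 8*t^3/3
  f_x(t,x)  = -28*x^3/5
  f_xx(t,x) = -84*x^2/5
Assemble drift = f_t + (1/2) f_xx = 8*t^3/3 - 42*x^2/5 and diffusion = f_x = -28*x^3/5. Substituting x = B_t:
  d(-7*B_t^4/5 + 2*t^4/3) = (-42*B_t^2/5 + 8*t^3/3) dt + (-28*B_t^3/5) dB_t.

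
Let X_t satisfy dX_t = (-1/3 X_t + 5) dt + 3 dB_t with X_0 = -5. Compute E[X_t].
E[X_t] = 15 - 20*exp(-t/3)

Taking expectations and using E[dB_t] = 0, the mean m(t) = E[X_t] satisfies the ODE m'(t) = a m(t) + b with m(0) = x_0. With a = -1/3, b = 5, x_0 = -5, the solution is
  m(t) = x_0 * exp(a t) + (b/a) * (exp(a t) - 1)
       = (-5) * exp((-1/3) t) + (5/(-1/3)) * (exp((-1/3) t) - 1)
       = 15 - 20*exp(-t/3).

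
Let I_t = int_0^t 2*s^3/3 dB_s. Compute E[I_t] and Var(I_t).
E[I_t] = 0; Var(I_t) = 4*t^7/63

The Itô integral of a deterministic integrand f(s) has mean 0 because each increment f(s) * (B_{s+ds} - B_s) has mean 0. By the Itô isometry:
  Var( int_0^t f(s) dB_s ) = E[ (int_0^t f(s) dB_s)^2 ] = int_0^t f(s)^2 ds.
Here f(s) = 2*s^3/3, so f(s)^2 = 4*s^6/9. Integrate:
  int_0^t (4*s^6/9) ds = 4*t^7/63.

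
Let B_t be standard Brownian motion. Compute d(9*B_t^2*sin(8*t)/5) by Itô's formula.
d(9*B_t^2*sin(8*t)/5) = (72*B_t^2*cos(8*t)/5 + 9*sin(8*t)/5) dt + (18*B_t*sin(8*t)/5) dB_t

Itô's formula for f(t, x): d f(t, B_t) = (f_t + (1/2) f_xx) dt + f_x dB_t. Compute partials of f(t, x) = 9*x^2*sin(8*t)/5:
  f_t(t,x)  = 72*x^2*cos(8*t)/5
  f_x(t,x)  = 18*x*sin(8*t)/5
  f_xx(t,x) = 18*sin(8*t)/5
Assemble drift = f_t + (1/2) f_xx = 72*x^2*cos(8*t)/5 + 9*sin(8*t)/5 and diffusion = f_x = 18*x*sin(8*t)/5. Substituting x = B_t:
  d(9*B_t^2*sin(8*t)/5) = (72*B_t^2*cos(8*t)/5 + 9*sin(8*t)/5) dt + (18*B_t*sin(8*t)/5) dB_t.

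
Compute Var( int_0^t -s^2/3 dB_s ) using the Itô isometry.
Var = t^5/45

The Itô integral of a deterministic integrand f(s) has mean 0 because each increment f(s) * (B_{s+ds} - B_s) has mean 0. By the Itô isometry:
  Var( int_0^t f(s) dB_s ) = E[ (int_0^t f(s) dB_s)^2 ] = int_0^t f(s)^2 ds.
Here f(s) = -s^2/3, so f(s)^2 = s^4/9. Integrate:
  int_0^t (s^4/9) ds = t^5/45.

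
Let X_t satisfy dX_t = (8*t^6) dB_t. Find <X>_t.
<X>_t = 64*t^13/13

For an Itô process dX_t = a(t) dt + b(t) dB_t, the quadratic variation is <X>_t = int_0^t b(s)^2 ds (the drift term does not contribute). Here b(s) = 8*s^6, so
  b(s)^2 = 64*s^12.
Integrating from 0 to t:
  <X>_t = int_0^t (64*s^12) ds = 64*t^13/13.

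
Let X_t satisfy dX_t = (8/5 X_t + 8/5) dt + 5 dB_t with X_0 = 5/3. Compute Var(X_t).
Var(X_t) = 125*exp(16*t/5)/16 - 125/16

The variance V(t) = Var(X_t) satisfies V'(t) = 2 a V(t) + c^2 with V(0) = 0 (drift coefficient is linear in X, diffusion is constant). With a = 8/5, c = 5, the solution is
  V(t) = (c^2 / (2 a)) * (exp(2 a t) - 1)
       = (5^2 / (2*(8/5))) * (exp((16/5) t) - 1)
       = 125*exp(16*t/5)/16 - 125/16.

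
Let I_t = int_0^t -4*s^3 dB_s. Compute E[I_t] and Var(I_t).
E[I_t] = 0; Var(I_t) = 16*t^7/7

The Itô integral of a deterministic integrand f(s) has mean 0 because each increment f(s) * (B_{s+ds} - B_s) has mean 0. By the Itô isometry:
  Var( int_0^t f(s) dB_s ) = E[ (int_0^t f(s) dB_s)^2 ] = int_0^t f(s)^2 ds.
Here f(s) = -4*s^3, so f(s)^2 = 16*s^6. Integrate:
  int_0^t (16*s^6) ds = 16*t^7/7.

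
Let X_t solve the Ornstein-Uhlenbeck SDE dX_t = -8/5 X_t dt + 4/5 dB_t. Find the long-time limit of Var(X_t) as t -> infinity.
lim Var(X_t) = 1/5

The OU SDE dX = -theta X dt + sigma dB admits the integrating factor exp(theta t): d(exp(theta t) X_t) = sigma exp(theta t) dB_t. Integrating from 0 to t gives X_t = x_0 * exp(-theta t) + sigma * int_0^t exp(-theta (t-s)) dB_s for any initial x_0. The Itô integral has variance (by the Itô isometry) sigma^2 * int_0^t exp(-2 theta (t - s)) ds = sigma^2 * (1 - exp(-2 theta t)) / (2 theta), independent of x_0.
With theta = 8/5, sigma = 4/5:
  Var(X_t) = (4/5)^2 * (1 - exp(-2*8/5 t)) / (2 * 8/5) = 1/5 - exp(-16*t/5)/5.
As t -> infinity, exp(-2*8/5 t) -> 0, so the stationary variance is sigma^2 / (2 theta) = 1/5.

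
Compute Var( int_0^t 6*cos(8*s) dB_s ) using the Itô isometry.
Var = 18*t + 9*sin(8*t)*cos(8*t)/4

The Itô integral of a deterministic integrand f(s) has mean 0 because each increment f(s) * (B_{s+ds} - B_s) has mean 0. By the Itô isometry:
  Var( int_0^t f(s) dB_s ) = E[ (int_0^t f(s) dB_s)^2 ] = int_0^t f(s)^2 ds.
Here f(s) = 6*cos(8*s), so f(s)^2 = 36*cos(8*s)^2. Integrate:
  int_0^t (36*cos(8*s)^2) ds = 18*t + 9*sin(8*t)*cos(8*t)/4.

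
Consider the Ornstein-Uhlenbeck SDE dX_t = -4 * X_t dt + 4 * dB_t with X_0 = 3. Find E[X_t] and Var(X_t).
E[X_t] = 3*exp(-4*t); Var(X_t) = 2 - 2*exp(-8*t)

The OU SDE dX = -theta X dt + sigma dB admits the integrating factor exp(theta t): d(exp(theta t) X_t) = sigma exp(theta t) dB_t. Integrating from 0 to t:
  X_t = x_0 * exp(-theta t) + sigma * int_0^t exp(-theta (t-s)) dB_s.
The Itô integral has mean 0 and (by the Itô isometry) variance sigma^2 * int_0^t exp(-2 theta (t - s)) ds = sigma^2 * (1 - exp(-2 theta t)) / (2 theta).
With theta = 4, sigma = 4, x_0 = 3:
  E[X_t] = 3 * exp(-4 t) = 3*exp(-4*t)
  Var(X_t) = (4)^2 * (1 - exp(-2*4 t)) / (2 * 4) = 2 - 2*exp(-8*t).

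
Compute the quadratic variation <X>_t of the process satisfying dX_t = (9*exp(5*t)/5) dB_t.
<X>_t = 81*exp(10*t)/250 - 81/250

For an Itô process dX_t = a(t) dt + b(t) dB_t, the quadratic variation is <X>_t = int_0^t b(s)^2 ds (the drift term does not contribute). Here b(s) = 9*exp(5*s)/5, so
  b(s)^2 = 81*exp(10*s)/25.
Integrating from 0 to t:
  <X>_t = int_0^t (81*exp(10*s)/25) ds = 81*exp(10*t)/250 - 81/250.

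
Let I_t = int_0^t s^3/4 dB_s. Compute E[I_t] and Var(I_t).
E[I_t] = 0; Var(I_t) = t^7/112

The Itô integral of a deterministic integrand f(s) has mean 0 because each increment f(s) * (B_{s+ds} - B_s) has mean 0. By the Itô isometry:
  Var( int_0^t f(s) dB_s ) = E[ (int_0^t f(s) dB_s)^2 ] = int_0^t f(s)^2 ds.
Here f(s) = s^3/4, so f(s)^2 = s^6/16. Integrate:
  int_0^t (s^6/16) ds = t^7/112.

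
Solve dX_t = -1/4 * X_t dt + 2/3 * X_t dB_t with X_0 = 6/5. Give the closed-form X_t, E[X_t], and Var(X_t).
X_t = 6/5 * exp((-17/36) t + (2/3) B_t); E[X_t] = 6*exp(-t/4)/5; Var(X_t) = (36*exp(4*t/9) - 36)*exp(-t/2)/25

For GBM dX = mu X dt + sigma X dB with X_0 = x_0, apply Itô to Y = log X: dY = (mu - sigma^2/2) dt + sigma dB, so Y_t = log(x_0) + (mu - sigma^2/2) t + sigma B_t and hence X_t = x_0 * exp((mu - sigma^2/2) t + sigma B_t).
With mu = -1/4, sigma = 2/3, x_0 = 6/5, this gives:
  X_t = 6/5 * exp((-17/36) * t + (2/3) * B_t).
Since sigma*B_t ~ Normal(0, sigma^2 t), E[exp(sigma*B_t)] = exp(sigma^2 t / 2); so E[X_t] = x_0 * exp((mu - sigma^2/2) t) * exp(sigma^2 t / 2) = x_0 * exp(mu t) = 6*exp(-t/4)/5.
Var(X_t) = E[X_t^2] - (E[X_t])^2 = x_0^2 * exp(2 mu t) * (exp(sigma^2 t) - 1) = (36*exp(4*t/9) - 36)*exp(-t/2)/25.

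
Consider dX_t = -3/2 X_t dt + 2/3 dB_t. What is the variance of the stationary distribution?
lim Var(X_t) = 4/27

The OU SDE dX = -theta X dt + sigma dB admits the integrating factor exp(theta t): d(exp(theta t) X_t) = sigma exp(theta t) dB_t. Integrating from 0 to t gives X_t = x_0 * exp(-theta t) + sigma * int_0^t exp(-theta (t-s)) dB_s for any initial x_0. The Itô integral has variance (by the Itô isometry) sigma^2 * int_0^t exp(-2 theta (t - s)) ds = sigma^2 * (1 - exp(-2 theta t)) / (2 theta), independent of x_0.
With theta = 3/2, sigma = 2/3:
  Var(X_t) = (2/3)^2 * (1 - exp(-2*3/2 t)) / (2 * 3/2) = 4/27 - 4*exp(-3*t)/27.
As t -> infinity, exp(-2*3/2 t) -> 0, so the stationary variance is sigma^2 / (2 theta) = 4/27.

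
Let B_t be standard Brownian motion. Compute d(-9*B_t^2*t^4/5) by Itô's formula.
d(-9*B_t^2*t^4/5) = (9*t^3*(-4*B_t^2 - t)/5) dt + (-18*B_t*t^4/5) dB_t

Itô's formula for f(t, x): d f(t, B_t) = (f_t + (1/2) f_xx) dt + f_x dB_t. Compute partials of f(t, x) = -9*t^4*x^2/5:
  f_t(t,x)  = -36*t^3*x^2/5
  f_x(t,x)  = -18*t^4*x/5
  f_xx(t,x) = -18*t^4/5
Assemble drift = f_t + (1/2) f_xx = 9*t^3*(-t - 4*x^2)/5 and diffusion = f_x = -18*t^4*x/5. Substituting x = B_t:
  d(-9*B_t^2*t^4/5) = (9*t^3*(-4*B_t^2 - t)/5) dt + (-18*B_t*t^4/5) dB_t.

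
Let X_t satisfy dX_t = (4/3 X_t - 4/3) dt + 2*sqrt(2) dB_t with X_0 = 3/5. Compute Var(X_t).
Var(X_t) = 3*exp(8*t/3) - 3

The variance V(t) = Var(X_t) satisfies V'(t) = 2 a V(t) + c^2 with V(0) = 0 (drift coefficient is linear in X, diffusion is constant). With a = 4/3, c = 2*sqrt(2), the solution is
  V(t) = (c^2 / (2 a)) * (exp(2 a t) - 1)
       = ((2*sqrt(2))^2 / (2*(4/3))) * (exp((8/3) t) - 1)
       = 3*exp(8*t/3) - 3.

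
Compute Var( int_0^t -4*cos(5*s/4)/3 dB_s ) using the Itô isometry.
Var = 8*t/9 + 16*sin(5*t/2)/45

The Itô integral of a deterministic integrand f(s) has mean 0 because each increment f(s) * (B_{s+ds} - B_s) has mean 0. By the Itô isometry:
  Var( int_0^t f(s) dB_s ) = E[ (int_0^t f(s) dB_s)^2 ] = int_0^t f(s)^2 ds.
Here f(s) = -4*cos(5*s/4)/3, so f(s)^2 = 16*cos(5*s/4)^2/9. Integrate:
  int_0^t (16*cos(5*s/4)^2/9) ds = 8*t/9 + 16*sin(5*t/2)/45.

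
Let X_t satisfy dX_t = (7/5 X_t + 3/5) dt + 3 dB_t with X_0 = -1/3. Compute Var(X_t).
Var(X_t) = 45*exp(14*t/5)/14 - 45/14

The variance V(t) = Var(X_t) satisfies V'(t) = 2 a V(t) + c^2 with V(0) = 0 (drift coefficient is linear in X, diffusion is constant). With a = 7/5, c = 3, the solution is
  V(t) = (c^2 / (2 a)) * (exp(2 a t) - 1)
       = (3^2 / (2*(7/5))) * (exp((14/5) t) - 1)
       = 45*exp(14*t/5)/14 - 45/14.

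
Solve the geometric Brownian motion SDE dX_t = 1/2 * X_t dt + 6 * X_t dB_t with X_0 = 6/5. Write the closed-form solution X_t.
X_t = 6/5 * exp((-35/2) * t + (6) * B_t)

For GBM dX = mu X dt + sigma X dB with X_0 = x_0, apply Itô to Y = log X: dY = (mu - sigma^2/2) dt + sigma dB, so Y_t = log(x_0) + (mu - sigma^2/2) t + sigma B_t and hence X_t = x_0 * exp((mu - sigma^2/2) t + sigma B_t).
With mu = 1/2, sigma = 6, x_0 = 6/5, this gives:
  X_t = 6/5 * exp((-35/2) * t + (6) * B_t).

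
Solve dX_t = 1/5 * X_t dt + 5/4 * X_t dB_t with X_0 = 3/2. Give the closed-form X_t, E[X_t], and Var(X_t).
X_t = 3/2 * exp((-93/160) t + (5/4) B_t); E[X_t] = 3*exp(t/5)/2; Var(X_t) = 9*(exp(25*t/16) - 1)*exp(2*t/5)/4

For GBM dX = mu X dt + sigma X dB with X_0 = x_0, apply Itô to Y = log X: dY = (mu - sigma^2/2) dt + sigma dB, so Y_t = log(x_0) + (mu - sigma^2/2) t + sigma B_t and hence X_t = x_0 * exp((mu - sigma^2/2) t + sigma B_t).
With mu = 1/5, sigma = 5/4, x_0 = 3/2, this gives:
  X_t = 3/2 * exp((-93/160) * t + (5/4) * B_t).
Since sigma*B_t ~ Normal(0, sigma^2 t), E[exp(sigma*B_t)] = exp(sigma^2 t / 2); so E[X_t] = x_0 * exp((mu - sigma^2/2) t) * exp(sigma^2 t / 2) = x_0 * exp(mu t) = 3*exp(t/5)/2.
Var(X_t) = E[X_t^2] - (E[X_t])^2 = x_0^2 * exp(2 mu t) * (exp(sigma^2 t) - 1) = 9*(exp(25*t/16) - 1)*exp(2*t/5)/4.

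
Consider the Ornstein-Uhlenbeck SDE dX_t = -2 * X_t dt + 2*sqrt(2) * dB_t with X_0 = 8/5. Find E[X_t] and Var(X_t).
E[X_t] = 8*exp(-2*t)/5; Var(X_t) = 2 - 2*exp(-4*t)

The OU SDE dX = -theta X dt + sigma dB admits the integrating factor exp(theta t): d(exp(theta t) X_t) = sigma exp(theta t) dB_t. Integrating from 0 to t:
  X_t = x_0 * exp(-theta t) + sigma * int_0^t exp(-theta (t-s)) dB_s.
The Itô integral has mean 0 and (by the Itô isometry) variance sigma^2 * int_0^t exp(-2 theta (t - s)) ds = sigma^2 * (1 - exp(-2 theta t)) / (2 theta).
With theta = 2, sigma = 2*sqrt(2), x_0 = 8/5:
  E[X_t] = 8/5 * exp(-2 t) = 8*exp(-2*t)/5
  Var(X_t) = (2*sqrt(2))^2 * (1 - exp(-2*2 t)) / (2 * 2) = 2 - 2*exp(-4*t).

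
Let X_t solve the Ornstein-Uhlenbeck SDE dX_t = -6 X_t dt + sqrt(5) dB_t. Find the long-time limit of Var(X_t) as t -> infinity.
lim Var(X_t) = 5/12

The OU SDE dX = -theta X dt + sigma dB admits the integrating factor exp(theta t): d(exp(theta t) X_t) = sigma exp(theta t) dB_t. Integrating from 0 to t gives X_t = x_0 * exp(-theta t) + sigma * int_0^t exp(-theta (t-s)) dB_s for any initial x_0. The Itô integral has variance (by the Itô isometry) sigma^2 * int_0^t exp(-2 theta (t - s)) ds = sigma^2 * (1 - exp(-2 theta t)) / (2 theta), independent of x_0.
With theta = 6, sigma = sqrt(5):
  Var(X_t) = (sqrt(5))^2 * (1 - exp(-2*6 t)) / (2 * 6) = 5/12 - 5*exp(-12*t)/12.
As t -> infinity, exp(-2*6 t) -> 0, so the stationary variance is sigma^2 / (2 theta) = 5/12.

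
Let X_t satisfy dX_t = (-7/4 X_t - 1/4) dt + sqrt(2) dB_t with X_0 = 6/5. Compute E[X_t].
E[X_t] = -1/7 + 47*exp(-7*t/4)/35

Taking expectations and using E[dB_t] = 0, the mean m(t) = E[X_t] satisfies the ODE m'(t) = a m(t) + b with m(0) = x_0. With a = -7/4, b = -1/4, x_0 = 6/5, the solution is
  m(t) = x_0 * exp(a t) + (b/a) * (exp(a t) - 1)
       = (6/5) * exp((-7/4) t) + ((-1/4)/(-7/4)) * (exp((-7/4) t) - 1)
       = -1/7 + 47*exp(-7*t/4)/35.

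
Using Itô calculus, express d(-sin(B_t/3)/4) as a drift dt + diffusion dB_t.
d(-sin(B_t/3)/4) = (sin(B_t/3)/72) dt + (-cos(B_t/3)/12) dB_t

Itô's formula for f(B_t) gives d f(B_t) = f'(B_t) dB_t + (1/2) f''(B_t) dt. Compute derivatives of f(x) = -sin(x/3)/4:
  f'(x)  = -cos(x/3)/12
  f''(x) = sin(x/3)/36
Substitute x = B_t and multiply the f'' term by 1/2:
  drift     = (1/2) * (sin(x/3)/36) evaluated at B_t = sin(B_t/3)/72
  diffusion = (-cos(x/3)/12) evaluated at B_t = -cos(B_t/3)/12
Therefore d(-sin(B_t/3)/4) = (sin(B_t/3)/72) dt + (-cos(B_t/3)/12) dB_t.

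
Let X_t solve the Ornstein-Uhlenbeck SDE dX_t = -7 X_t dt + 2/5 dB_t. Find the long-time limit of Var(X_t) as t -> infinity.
lim Var(X_t) = 2/175

The OU SDE dX = -theta X dt + sigma dB admits the integrating factor exp(theta t): d(exp(theta t) X_t) = sigma exp(theta t) dB_t. Integrating from 0 to t gives X_t = x_0 * exp(-theta t) + sigma * int_0^t exp(-theta (t-s)) dB_s for any initial x_0. The Itô integral has variance (by the Itô isometry) sigma^2 * int_0^t exp(-2 theta (t - s)) ds = sigma^2 * (1 - exp(-2 theta t)) / (2 theta), independent of x_0.
With theta = 7, sigma = 2/5:
  Var(X_t) = (2/5)^2 * (1 - exp(-2*7 t)) / (2 * 7) = 2/175 - 2*exp(-14*t)/175.
As t -> infinity, exp(-2*7 t) -> 0, so the stationary variance is sigma^2 / (2 theta) = 2/175.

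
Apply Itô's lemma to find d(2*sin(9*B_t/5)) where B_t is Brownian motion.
d(2*sin(9*B_t/5)) = (-81*sin(9*B_t/5)/25) dt + (18*cos(9*B_t/5)/5) dB_t

Itô's formula for f(B_t) gives d f(B_t) = f'(B_t) dB_t + (1/2) f''(B_t) dt. Compute derivatives of f(x) = 2*sin(9*x/5):
  f'(x)  = 18*cos(9*x/5)/5
  f''(x) = -162*sin(9*x/5)/25
Substitute x = B_t and multiply the f'' term by 1/2:
  drift     = (1/2) * (-162*sin(9*x/5)/25) evaluated at B_t = -81*sin(9*B_t/5)/25
  diffusion = (18*cos(9*x/5)/5) evaluated at B_t = 18*cos(9*B_t/5)/5
Therefore d(2*sin(9*B_t/5)) = (-81*sin(9*B_t/5)/25) dt + (18*cos(9*B_t/5)/5) dB_t.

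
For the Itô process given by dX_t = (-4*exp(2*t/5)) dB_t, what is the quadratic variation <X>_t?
<X>_t = 20*exp(4*t/5) - 20

For an Itô process dX_t = a(t) dt + b(t) dB_t, the quadratic variation is <X>_t = int_0^t b(s)^2 ds (the drift term does not contribute). Here b(s) = -4*exp(2*s/5), so
  b(s)^2 = 16*exp(4*s/5).
Integrating from 0 to t:
  <X>_t = int_0^t (16*exp(4*s/5)) ds = 20*exp(4*t/5) - 20.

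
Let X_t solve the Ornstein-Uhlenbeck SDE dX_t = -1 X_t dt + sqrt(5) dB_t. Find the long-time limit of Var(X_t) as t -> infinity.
lim Var(X_t) = 5/2

The OU SDE dX = -theta X dt + sigma dB admits the integrating factor exp(theta t): d(exp(theta t) X_t) = sigma exp(theta t) dB_t. Integrating from 0 to t gives X_t = x_0 * exp(-theta t) + sigma * int_0^t exp(-theta (t-s)) dB_s for any initial x_0. The Itô integral has variance (by the Itô isometry) sigma^2 * int_0^t exp(-2 theta (t - s)) ds = sigma^2 * (1 - exp(-2 theta t)) / (2 theta), independent of x_0.
With theta = 1, sigma = sqrt(5):
  Var(X_t) = (sqrt(5))^2 * (1 - exp(-2*1 t)) / (2 * 1) = 5/2 - 5*exp(-2*t)/2.
As t -> infinity, exp(-2*1 t) -> 0, so the stationary variance is sigma^2 / (2 theta) = 5/2.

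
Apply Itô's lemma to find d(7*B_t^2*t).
d(7*B_t^2*t) = (7*B_t^2 + 7*t) dt + (14*B_t*t) dB_t

Itô's formula for f(t, x): d f(t, B_t) = (f_t + (1/2) f_xx) dt + f_x dB_t. Compute partials of f(t, x) = 7*t*x^2:
  f_t(t,x)  = 7*x^2
  f_x(t,x)  = 14*t*x
  f_xx(t,x) = 14*t
Assemble drift = f_t + (1/2) f_xx = 7*t + 7*x^2 and diffusion = f_x = 14*t*x. Substituting x = B_t:
  d(7*B_t^2*t) = (7*B_t^2 + 7*t) dt + (14*B_t*t) dB_t.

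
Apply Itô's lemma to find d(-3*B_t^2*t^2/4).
d(-3*B_t^2*t^2/4) = (3*t*(-2*B_t^2 - t)/4) dt + (-3*B_t*t^2/2) dB_t

Itô's formula for f(t, x): d f(t, B_t) = (f_t + (1/2) f_xx) dt + f_x dB_t. Compute partials of f(t, x) = -3*t^2*x^2/4:
  f_t(t,x)  = -3*t*x^2/2
  f_x(t,x)  = -3*t^2*x/2
  f_xx(t,x) = -3*t^2/2
Assemble drift = f_t + (1/2) f_xx = 3*t*(-t - 2*x^2)/4 and diffusion = f_x = -3*t^2*x/2. Substituting x = B_t:
  d(-3*B_t^2*t^2/4) = (3*t*(-2*B_t^2 - t)/4) dt + (-3*B_t*t^2/2) dB_t.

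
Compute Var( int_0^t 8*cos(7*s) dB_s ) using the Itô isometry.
Var = 32*t + 16*sin(14*t)/7

The Itô integral of a deterministic integrand f(s) has mean 0 because each increment f(s) * (B_{s+ds} - B_s) has mean 0. By the Itô isometry:
  Var( int_0^t f(s) dB_s ) = E[ (int_0^t f(s) dB_s)^2 ] = int_0^t f(s)^2 ds.
Here f(s) = 8*cos(7*s), so f(s)^2 = 64*cos(7*s)^2. Integrate:
  int_0^t (64*cos(7*s)^2) ds = 32*t + 16*sin(14*t)/7.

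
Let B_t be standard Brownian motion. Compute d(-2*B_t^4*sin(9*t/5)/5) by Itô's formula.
d(-2*B_t^4*sin(9*t/5)/5) = (-6*B_t^2*(3*B_t^2*cos(9*t/5) + 10*sin(9*t/5))/25) dt + (-8*B_t^3*sin(9*t/5)/5) dB_t

Itô's formula for f(t, x): d f(t, B_t) = (f_t + (1/2) f_xx) dt + f_x dB_t. Compute partials of f(t, x) = -2*x^4*sin(9*t/5)/5:
  f_t(t,x)  = -18*x^4*cos(9*t/5)/25
  f_x(t,x)  = -8*x^3*sin(9*t/5)/5
  f_xx(t,x) = -24*x^2*sin(9*t/5)/5
Assemble drift = f_t + (1/2) f_xx = -6*x^2*(3*x^2*cos(9*t/5) + 10*sin(9*t/5))/25 and diffusion = f_x = -8*x^3*sin(9*t/5)/5. Substituting x = B_t:
  d(-2*B_t^4*sin(9*t/5)/5) = (-6*B_t^2*(3*B_t^2*cos(9*t/5) + 10*sin(9*t/5))/25) dt + (-8*B_t^3*sin(9*t/5)/5) dB_t.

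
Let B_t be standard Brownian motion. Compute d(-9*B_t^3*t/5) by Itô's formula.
d(-9*B_t^3*t/5) = (9*B_t*(-B_t^2 - 3*t)/5) dt + (-27*B_t^2*t/5) dB_t

Itô's formula for f(t, x): d f(t, B_t) = (f_t + (1/2) f_xx) dt + f_x dB_t. Compute partials of f(t, x) = -9*t*x^3/5:
  f_t(t,x)  = -9*x^3/5
  f_x(t,x)  = -27*t*x^2/5
  f_xx(t,x) = -54*t*x/5
Assemble drift = f_t + (1/2) f_xx = 9*x*(-3*t - x^2)/5 and diffusion = f_x = -27*t*x^2/5. Substituting x = B_t:
  d(-9*B_t^3*t/5) = (9*B_t*(-B_t^2 - 3*t)/5) dt + (-27*B_t^2*t/5) dB_t.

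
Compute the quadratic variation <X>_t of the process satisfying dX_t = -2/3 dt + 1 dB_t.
<X>_t = t

For an Itô process dX_t = a(t) dt + b(t) dB_t, the quadratic variation is <X>_t = int_0^t b(s)^2 ds (the drift term does not contribute). Here b(s) = 1, so
  b(s)^2 = 1.
Integrating from 0 to t:
  <X>_t = int_0^t (1) ds = t.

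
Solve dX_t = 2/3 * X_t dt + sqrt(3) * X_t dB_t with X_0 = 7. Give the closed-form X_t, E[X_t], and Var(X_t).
X_t = 7 * exp((-5/6) t + (sqrt(3)) B_t); E[X_t] = 7*exp(2*t/3); Var(X_t) = 49*(exp(3*t) - 1)*exp(4*t/3)

For GBM dX = mu X dt + sigma X dB with X_0 = x_0, apply Itô to Y = log X: dY = (mu - sigma^2/2) dt + sigma dB, so Y_t = log(x_0) + (mu - sigma^2/2) t + sigma B_t and hence X_t = x_0 * exp((mu - sigma^2/2) t + sigma B_t).
With mu = 2/3, sigma = sqrt(3), x_0 = 7, this gives:
  X_t = 7 * exp((-5/6) * t + (sqrt(3)) * B_t).
Since sigma*B_t ~ Normal(0, sigma^2 t), E[exp(sigma*B_t)] = exp(sigma^2 t / 2); so E[X_t] = x_0 * exp((mu - sigma^2/2) t) * exp(sigma^2 t / 2) = x_0 * exp(mu t) = 7*exp(2*t/3).
Var(X_t) = E[X_t^2] - (E[X_t])^2 = x_0^2 * exp(2 mu t) * (exp(sigma^2 t) - 1) = 49*(exp(3*t) - 1)*exp(4*t/3).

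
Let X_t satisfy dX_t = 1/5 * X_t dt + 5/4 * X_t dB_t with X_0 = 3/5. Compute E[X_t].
E[X_t] = 3*exp(t/5)/5

For GBM dX = mu X dt + sigma X dB with X_0 = x_0, apply Itô to Y = log X: dY = (mu - sigma^2/2) dt + sigma dB, so Y_t = log(x_0) + (mu - sigma^2/2) t + sigma B_t and hence X_t = x_0 * exp((mu - sigma^2/2) t + sigma B_t).
With mu = 1/5, sigma = 5/4, x_0 = 3/5, this gives:
  X_t = 3/5 * exp((-93/160) * t + (5/4) * B_t).
Since sigma*B_t ~ Normal(0, sigma^2 t), E[exp(sigma*B_t)] = exp(sigma^2 t / 2); so E[X_t] = x_0 * exp((mu - sigma^2/2) t) * exp(sigma^2 t / 2) = x_0 * exp(mu t) = 3*exp(t/5)/5.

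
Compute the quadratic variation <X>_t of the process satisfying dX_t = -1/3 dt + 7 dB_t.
<X>_t = 49*t

For an Itô process dX_t = a(t) dt + b(t) dB_t, the quadratic variation is <X>_t = int_0^t b(s)^2 ds (the drift term does not contribute). Here b(s) = 7, so
  b(s)^2 = 49.
Integrating from 0 to t:
  <X>_t = int_0^t (49) ds = 49*t.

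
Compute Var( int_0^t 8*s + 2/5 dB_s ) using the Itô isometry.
Var = 4*t*(400*t^2 + 60*t + 3)/75

The Itô integral of a deterministic integrand f(s) has mean 0 because each increment f(s) * (B_{s+ds} - B_s) has mean 0. By the Itô isometry:
  Var( int_0^t f(s) dB_s ) = E[ (int_0^t f(s) dB_s)^2 ] = int_0^t f(s)^2 ds.
Here f(s) = 8*s + 2/5, so f(s)^2 = 4*(20*s + 1)^2/25. Integrate:
  int_0^t (4*(20*s + 1)^2/25) ds = 4*t*(400*t^2 + 60*t + 3)/75.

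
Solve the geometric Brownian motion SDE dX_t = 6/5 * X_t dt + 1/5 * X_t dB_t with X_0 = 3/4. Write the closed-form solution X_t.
X_t = 3/4 * exp((59/50) * t + (1/5) * B_t)

For GBM dX = mu X dt + sigma X dB with X_0 = x_0, apply Itô to Y = log X: dY = (mu - sigma^2/2) dt + sigma dB, so Y_t = log(x_0) + (mu - sigma^2/2) t + sigma B_t and hence X_t = x_0 * exp((mu - sigma^2/2) t + sigma B_t).
With mu = 6/5, sigma = 1/5, x_0 = 3/4, this gives:
  X_t = 3/4 * exp((59/50) * t + (1/5) * B_t).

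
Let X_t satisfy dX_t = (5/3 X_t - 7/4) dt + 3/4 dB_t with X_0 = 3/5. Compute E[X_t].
E[X_t] = 21/20 - 9*exp(5*t/3)/20

Taking expectations and using E[dB_t] = 0, the mean m(t) = E[X_t] satisfies the ODE m'(t) = a m(t) + b with m(0) = x_0. With a = 5/3, b = -7/4, x_0 = 3/5, the solution is
  m(t) = x_0 * exp(a t) + (b/a) * (exp(a t) - 1)
       = (3/5) * exp((5/3) t) + ((-7/4)/(5/3)) * (exp((5/3) t) - 1)
       = 21/20 - 9*exp(5*t/3)/20.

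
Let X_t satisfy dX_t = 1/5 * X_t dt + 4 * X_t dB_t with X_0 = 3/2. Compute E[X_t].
E[X_t] = 3*exp(t/5)/2

For GBM dX = mu X dt + sigma X dB with X_0 = x_0, apply Itô to Y = log X: dY = (mu - sigma^2/2) dt + sigma dB, so Y_t = log(x_0) + (mu - sigma^2/2) t + sigma B_t and hence X_t = x_0 * exp((mu - sigma^2/2) t + sigma B_t).
With mu = 1/5, sigma = 4, x_0 = 3/2, this gives:
  X_t = 3/2 * exp((-39/5) * t + (4) * B_t).
Since sigma*B_t ~ Normal(0, sigma^2 t), E[exp(sigma*B_t)] = exp(sigma^2 t / 2); so E[X_t] = x_0 * exp((mu - sigma^2/2) t) * exp(sigma^2 t / 2) = x_0 * exp(mu t) = 3*exp(t/5)/2.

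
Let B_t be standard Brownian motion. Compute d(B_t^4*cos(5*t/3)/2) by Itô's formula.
d(B_t^4*cos(5*t/3)/2) = (B_t^2*(-5*B_t^2*sin(5*t/3) + 18*cos(5*t/3))/6) dt + (2*B_t^3*cos(5*t/3)) dB_t

Itô's formula for f(t, x): d f(t, B_t) = (f_t + (1/2) f_xx) dt + f_x dB_t. Compute partials of f(t, x) = x^4*cos(5*t/3)/2:
  f_t(t,x)  = -5*x^4*sin(5*t/3)/6
  f_x(t,x)  = 2*x^3*cos(5*t/3)
  f_xx(t,x) = 6*x^2*cos(5*t/3)
Assemble drift = f_t + (1/2) f_xx = x^2*(-5*x^2*sin(5*t/3) + 18*cos(5*t/3))/6 and diffusion = f_x = 2*x^3*cos(5*t/3). Substituting x = B_t:
  d(B_t^4*cos(5*t/3)/2) = (B_t^2*(-5*B_t^2*sin(5*t/3) + 18*cos(5*t/3))/6) dt + (2*B_t^3*cos(5*t/3)) dB_t.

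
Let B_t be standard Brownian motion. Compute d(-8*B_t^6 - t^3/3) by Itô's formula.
d(-8*B_t^6 - t^3/3) = (-120*B_t^4 - t^2) dt + (-48*B_t^5) dB_t

Itô's formula for f(t, x): d f(t, B_t) = (f_t + (1/2) f_xx) dt + f_x dB_t. Compute partials of f(t, x) = -t^3/3 - 8*x^6:
  f_t(t,x)  = -t^2
  f_x(t,x)  = -48*x^5
  f_xx(t,x) = -240*x^4
Assemble drift = f_t + (1/2) f_xx = -t^2 - 120*x^4 and diffusion = f_x = -48*x^5. Substituting x = B_t:
  d(-8*B_t^6 - t^3/3) = (-120*B_t^4 - t^2) dt + (-48*B_t^5) dB_t.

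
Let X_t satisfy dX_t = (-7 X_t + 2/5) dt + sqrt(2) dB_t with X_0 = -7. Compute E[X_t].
E[X_t] = 2/35 - 247*exp(-7*t)/35

Taking expectations and using E[dB_t] = 0, the mean m(t) = E[X_t] satisfies the ODE m'(t) = a m(t) + b with m(0) = x_0. With a = -7, b = 2/5, x_0 = -7, the solution is
  m(t) = x_0 * exp(a t) + (b/a) * (exp(a t) - 1)
       = (-7) * exp((-7) t) + ((2/5)/(-7)) * (exp((-7) t) - 1)
       = 2/35 - 247*exp(-7*t)/35.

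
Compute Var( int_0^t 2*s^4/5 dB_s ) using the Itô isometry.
Var = 4*t^9/225

The Itô integral of a deterministic integrand f(s) has mean 0 because each increment f(s) * (B_{s+ds} - B_s) has mean 0. By the Itô isometry:
  Var( int_0^t f(s) dB_s ) = E[ (int_0^t f(s) dB_s)^2 ] = int_0^t f(s)^2 ds.
Here f(s) = 2*s^4/5, so f(s)^2 = 4*s^8/25. Integrate:
  int_0^t (4*s^8/25) ds = 4*t^9/225.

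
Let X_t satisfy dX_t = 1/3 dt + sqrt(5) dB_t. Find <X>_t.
<X>_t = 5*t

For an Itô process dX_t = a(t) dt + b(t) dB_t, the quadratic variation is <X>_t = int_0^t b(s)^2 ds (the drift term does not contribute). Here b(s) = sqrt(5), so
  b(s)^2 = 5.
Integrating from 0 to t:
  <X>_t = int_0^t (5) ds = 5*t.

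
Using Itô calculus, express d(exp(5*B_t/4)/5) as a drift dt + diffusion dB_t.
d(exp(5*B_t/4)/5) = (5*exp(5*B_t/4)/32) dt + (exp(5*B_t/4)/4) dB_t

Itô's formula for f(B_t) gives d f(B_t) = f'(B_t) dB_t + (1/2) f''(B_t) dt. Compute derivatives of f(x) = exp(5*x/4)/5:
  f'(x)  = exp(5*x/4)/4
  f''(x) = 5*exp(5*x/4)/16
Substitute x = B_t and multiply the f'' term by 1/2:
  drift     = (1/2) * (5*exp(5*x/4)/16) evaluated at B_t = 5*exp(5*B_t/4)/32
  diffusion = (exp(5*x/4)/4) evaluated at B_t = exp(5*B_t/4)/4
Therefore d(exp(5*B_t/4)/5) = (5*exp(5*B_t/4)/32) dt + (exp(5*B_t/4)/4) dB_t.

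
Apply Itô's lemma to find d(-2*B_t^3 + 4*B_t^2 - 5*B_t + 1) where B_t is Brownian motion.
d(-2*B_t^3 + 4*B_t^2 - 5*B_t + 1) = (4 - 6*B_t) dt + (-6*B_t^2 + 8*B_t - 5) dB_t

Itô's formula for f(B_t) gives d f(B_t) = f'(B_t) dB_t + (1/2) f''(B_t) dt. Compute derivatives of f(x) = -2*x^3 + 4*x^2 - 5*x + 1:
  f'(x)  = -6*x^2 + 8*x - 5
  f''(x) = 8 - 12*x
Substitute x = B_t and multiply the f'' term by 1/2:
  drift     = (1/2) * (8 - 12*x) evaluated at B_t = 4 - 6*B_t
  diffusion = (-6*x^2 + 8*x - 5) evaluated at B_t = -6*B_t^2 + 8*B_t - 5
Therefore d(-2*B_t^3 + 4*B_t^2 - 5*B_t + 1) = (4 - 6*B_t) dt + (-6*B_t^2 + 8*B_t - 5) dB_t.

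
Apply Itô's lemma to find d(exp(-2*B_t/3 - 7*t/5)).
d(exp(-2*B_t/3 - 7*t/5)) = (-53*exp(-2*B_t/3 - 7*t/5)/45) dt + (-2*exp(-2*B_t/3 - 7*t/5)/3) dB_t

Itô's formula for f(t, x): d f(t, B_t) = (f_t + (1/2) f_xx) dt + f_x dB_t. Compute partials of f(t, x) = exp(-7*t/5 - 2*x/3):
  f_t(t,x)  = -7*exp(-7*t/5 - 2*x/3)/5
  f_x(t,x)  = -2*exp(-7*t/5 - 2*x/3)/3
  f_xx(t,x) = 4*exp(-7*t/5 - 2*x/3)/9
Assemble drift = f_t + (1/2) f_xx = -53*exp(-7*t/5 - 2*x/3)/45 and diffusion = f_x = -2*exp(-7*t/5 - 2*x/3)/3. Substituting x = B_t:
  d(exp(-2*B_t/3 - 7*t/5)) = (-53*exp(-2*B_t/3 - 7*t/5)/45) dt + (-2*exp(-2*B_t/3 - 7*t/5)/3) dB_t.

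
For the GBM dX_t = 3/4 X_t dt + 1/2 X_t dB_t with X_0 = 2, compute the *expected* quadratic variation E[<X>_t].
E[<X>_t] = 4*exp(7*t/4)/7 - 4/7

<X>_t = int_0^t ((1/2) * X_s)^2 ds. Taking expectation inside the integral: E[<X>_t] = (1/2)^2 * int_0^t E[X_s^2] ds. For GBM, E[X_s^2] = x_0^2 * exp((2 mu + sigma^2) s). Integrating:
  E[<X>_t] = (1/2)^2 * 2^2 * (exp((2*(3/4) + (1/2)^2) t) - 1) / (2*(3/4) + (1/2)^2)
           = (1/2)^2 * 2^2 * (exp((7/4) t) - 1) / (7/4) = 4*exp(7*t/4)/7 - 4/7.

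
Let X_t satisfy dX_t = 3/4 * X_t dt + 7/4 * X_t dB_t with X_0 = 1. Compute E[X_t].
E[X_t] = exp(3*t/4)

For GBM dX = mu X dt + sigma X dB with X_0 = x_0, apply Itô to Y = log X: dY = (mu - sigma^2/2) dt + sigma dB, so Y_t = log(x_0) + (mu - sigma^2/2) t + sigma B_t and hence X_t = x_0 * exp((mu - sigma^2/2) t + sigma B_t).
With mu = 3/4, sigma = 7/4, x_0 = 1, this gives:
  X_t = 1 * exp((-25/32) * t + (7/4) * B_t).
Since sigma*B_t ~ Normal(0, sigma^2 t), E[exp(sigma*B_t)] = exp(sigma^2 t / 2); so E[X_t] = x_0 * exp((mu - sigma^2/2) t) * exp(sigma^2 t / 2) = x_0 * exp(mu t) = exp(3*t/4).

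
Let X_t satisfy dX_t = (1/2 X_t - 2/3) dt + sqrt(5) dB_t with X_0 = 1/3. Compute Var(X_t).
Var(X_t) = 5*exp(t) - 5

The variance V(t) = Var(X_t) satisfies V'(t) = 2 a V(t) + c^2 with V(0) = 0 (drift coefficient is linear in X, diffusion is constant). With a = 1/2, c = sqrt(5), the solution is
  V(t) = (c^2 / (2 a)) * (exp(2 a t) - 1)
       = (sqrt(5)^2 / (2*(1/2))) * (exp(1 t) - 1)
       = 5*exp(t) - 5.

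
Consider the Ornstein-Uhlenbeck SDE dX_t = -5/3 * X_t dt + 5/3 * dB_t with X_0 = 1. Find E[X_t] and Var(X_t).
E[X_t] = exp(-5*t/3); Var(X_t) = 5/6 - 5*exp(-10*t/3)/6

The OU SDE dX = -theta X dt + sigma dB admits the integrating factor exp(theta t): d(exp(theta t) X_t) = sigma exp(theta t) dB_t. Integrating from 0 to t:
  X_t = x_0 * exp(-theta t) + sigma * int_0^t exp(-theta (t-s)) dB_s.
The Itô integral has mean 0 and (by the Itô isometry) variance sigma^2 * int_0^t exp(-2 theta (t - s)) ds = sigma^2 * (1 - exp(-2 theta t)) / (2 theta).
With theta = 5/3, sigma = 5/3, x_0 = 1:
  E[X_t] = 1 * exp(-5/3 t) = exp(-5*t/3)
  Var(X_t) = (5/3)^2 * (1 - exp(-2*5/3 t)) / (2 * 5/3) = 5/6 - 5*exp(-10*t/3)/6.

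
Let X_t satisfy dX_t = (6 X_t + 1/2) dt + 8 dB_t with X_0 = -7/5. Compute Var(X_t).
Var(X_t) = 16*exp(12*t)/3 - 16/3

The variance V(t) = Var(X_t) satisfies V'(t) = 2 a V(t) + c^2 with V(0) = 0 (drift coefficient is linear in X, diffusion is constant). With a = 6, c = 8, the solution is
  V(t) = (c^2 / (2 a)) * (exp(2 a t) - 1)
       = (8^2 / (2*6)) * (exp(12 t) - 1)
       = 16*exp(12*t)/3 - 16/3.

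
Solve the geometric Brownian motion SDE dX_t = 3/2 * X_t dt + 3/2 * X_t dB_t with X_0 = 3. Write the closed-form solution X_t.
X_t = 3 * exp((3/8) * t + (3/2) * B_t)

For GBM dX = mu X dt + sigma X dB with X_0 = x_0, apply Itô to Y = log X: dY = (mu - sigma^2/2) dt + sigma dB, so Y_t = log(x_0) + (mu - sigma^2/2) t + sigma B_t and hence X_t = x_0 * exp((mu - sigma^2/2) t + sigma B_t).
With mu = 3/2, sigma = 3/2, x_0 = 3, this gives:
  X_t = 3 * exp((3/8) * t + (3/2) * B_t).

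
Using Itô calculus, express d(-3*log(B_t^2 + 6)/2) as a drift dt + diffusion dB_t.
d(-3*log(B_t^2 + 6)/2) = (3*(B_t^2 - 6)/(2*(B_t^2 + 6)^2)) dt + (-3*B_t/(B_t^2 + 6)) dB_t

Itô's formula for f(B_t) gives d f(B_t) = f'(B_t) dB_t + (1/2) f''(B_t) dt. Compute derivatives of f(x) = -3*log(x^2 + 6)/2:
  f'(x)  = -3*x/(x^2 + 6)
  f''(x) = 3*(x^2 - 6)/(x^2 + 6)^2
Substitute x = B_t and multiply the f'' term by 1/2:
  drift     = (1/2) * (3*(x^2 - 6)/(x^2 + 6)^2) evaluated at B_t = 3*(B_t^2 - 6)/(2*(B_t^2 + 6)^2)
  diffusion = (-3*x/(x^2 + 6)) evaluated at B_t = -3*B_t/(B_t^2 + 6)
Therefore d(-3*log(B_t^2 + 6)/2) = (3*(B_t^2 - 6)/(2*(B_t^2 + 6)^2)) dt + (-3*B_t/(B_t^2 + 6)) dB_t.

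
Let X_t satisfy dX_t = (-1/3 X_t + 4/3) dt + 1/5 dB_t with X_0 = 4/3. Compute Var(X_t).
Var(X_t) = 3/50 - 3*exp(-2*t/3)/50

The variance V(t) = Var(X_t) satisfies V'(t) = 2 a V(t) + c^2 with V(0) = 0 (drift coefficient is linear in X, diffusion is constant). With a = -1/3, c = 1/5, the solution is
  V(t) = (c^2 / (2 a)) * (exp(2 a t) - 1)
       = ((1/5)^2 / (2*(-1/3))) * (exp((-2/3) t) - 1)
       = 3/50 - 3*exp(-2*t/3)/50.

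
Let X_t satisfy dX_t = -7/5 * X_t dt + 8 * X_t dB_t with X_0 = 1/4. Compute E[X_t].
E[X_t] = exp(-7*t/5)/4

For GBM dX = mu X dt + sigma X dB with X_0 = x_0, apply Itô to Y = log X: dY = (mu - sigma^2/2) dt + sigma dB, so Y_t = log(x_0) + (mu - sigma^2/2) t + sigma B_t and hence X_t = x_0 * exp((mu - sigma^2/2) t + sigma B_t).
With mu = -7/5, sigma = 8, x_0 = 1/4, this gives:
  X_t = 1/4 * exp((-167/5) * t + (8) * B_t).
Since sigma*B_t ~ Normal(0, sigma^2 t), E[exp(sigma*B_t)] = exp(sigma^2 t / 2); so E[X_t] = x_0 * exp((mu - sigma^2/2) t) * exp(sigma^2 t / 2) = x_0 * exp(mu t) = exp(-7*t/5)/4.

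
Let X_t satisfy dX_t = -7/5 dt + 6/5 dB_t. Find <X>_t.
<X>_t = 36*t/25

For an Itô process dX_t = a(t) dt + b(t) dB_t, the quadratic variation is <X>_t = int_0^t b(s)^2 ds (the drift term does not contribute). Here b(s) = 6/5, so
  b(s)^2 = 36/25.
Integrating from 0 to t:
  <X>_t = int_0^t (36/25) ds = 36*t/25.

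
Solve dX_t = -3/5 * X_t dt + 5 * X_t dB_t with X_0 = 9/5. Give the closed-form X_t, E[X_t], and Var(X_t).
X_t = 9/5 * exp((-131/10) t + (5) B_t); E[X_t] = 9*exp(-3*t/5)/5; Var(X_t) = (81*exp(25*t) - 81)*exp(-6*t/5)/25

For GBM dX = mu X dt + sigma X dB with X_0 = x_0, apply Itô to Y = log X: dY = (mu - sigma^2/2) dt + sigma dB, so Y_t = log(x_0) + (mu - sigma^2/2) t + sigma B_t and hence X_t = x_0 * exp((mu - sigma^2/2) t + sigma B_t).
With mu = -3/5, sigma = 5, x_0 = 9/5, this gives:
  X_t = 9/5 * exp((-131/10) * t + (5) * B_t).
Since sigma*B_t ~ Normal(0, sigma^2 t), E[exp(sigma*B_t)] = exp(sigma^2 t / 2); so E[X_t] = x_0 * exp((mu - sigma^2/2) t) * exp(sigma^2 t / 2) = x_0 * exp(mu t) = 9*exp(-3*t/5)/5.
Var(X_t) = E[X_t^2] - (E[X_t])^2 = x_0^2 * exp(2 mu t) * (exp(sigma^2 t) - 1) = (81*exp(25*t) - 81)*exp(-6*t/5)/25.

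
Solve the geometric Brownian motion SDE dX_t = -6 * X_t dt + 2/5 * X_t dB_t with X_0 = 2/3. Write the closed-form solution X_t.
X_t = 2/3 * exp((-152/25) * t + (2/5) * B_t)

For GBM dX = mu X dt + sigma X dB with X_0 = x_0, apply Itô to Y = log X: dY = (mu - sigma^2/2) dt + sigma dB, so Y_t = log(x_0) + (mu - sigma^2/2) t + sigma B_t and hence X_t = x_0 * exp((mu - sigma^2/2) t + sigma B_t).
With mu = -6, sigma = 2/5, x_0 = 2/3, this gives:
  X_t = 2/3 * exp((-152/25) * t + (2/5) * B_t).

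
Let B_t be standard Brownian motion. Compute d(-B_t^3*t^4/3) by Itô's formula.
d(-B_t^3*t^4/3) = (B_t*t^3*(-4*B_t^2 - 3*t)/3) dt + (-B_t^2*t^4) dB_t

Itô's formula for f(t, x): d f(t, B_t) = (f_t + (1/2) f_xx) dt + f_x dB_t. Compute partials of f(t, x) = -t^4*x^3/3:
  f_t(t,x)  = -4*t^3*x^3/3
  f_x(t,x)  = -t^4*x^2
  f_xx(t,x) = -2*t^4*x
Assemble drift = f_t + (1/2) f_xx = t^3*x*(-3*t - 4*x^2)/3 and diffusion = f_x = -t^4*x^2. Substituting x = B_t:
  d(-B_t^3*t^4/3) = (B_t*t^3*(-4*B_t^2 - 3*t)/3) dt + (-B_t^2*t^4) dB_t.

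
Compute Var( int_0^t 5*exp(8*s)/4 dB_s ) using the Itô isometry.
Var = 25*exp(16*t)/256 - 25/256

The Itô integral of a deterministic integrand f(s) has mean 0 because each increment f(s) * (B_{s+ds} - B_s) has mean 0. By the Itô isometry:
  Var( int_0^t f(s) dB_s ) = E[ (int_0^t f(s) dB_s)^2 ] = int_0^t f(s)^2 ds.
Here f(s) = 5*exp(8*s)/4, so f(s)^2 = 25*exp(16*s)/16. Integrate:
  int_0^t (25*exp(16*s)/16) ds = 25*exp(16*t)/256 - 25/256.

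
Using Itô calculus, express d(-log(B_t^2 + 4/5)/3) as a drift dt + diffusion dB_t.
d(-log(B_t^2 + 4/5)/3) = (5*(5*B_t^2 - 4)/(3*(5*B_t^2 + 4)^2)) dt + (-10*B_t/(15*B_t^2 + 12)) dB_t

Itô's formula for f(B_t) gives d f(B_t) = f'(B_t) dB_t + (1/2) f''(B_t) dt. Compute derivatives of f(x) = -log(x^2 + 4/5)/3:
  f'(x)  = -10*x/(15*x^2 + 12)
  f''(x) = 10*(5*x^2 - 4)/(3*(5*x^2 + 4)^2)
Substitute x = B_t and multiply the f'' term by 1/2:
  drift     = (1/2) * (10*(5*x^2 - 4)/(3*(5*x^2 + 4)^2)) evaluated at B_t = 5*(5*B_t^2 - 4)/(3*(5*B_t^2 + 4)^2)
  diffusion = (-10*x/(15*x^2 + 12)) evaluated at B_t = -10*B_t/(15*B_t^2 + 12)
Therefore d(-log(B_t^2 + 4/5)/3) = (5*(5*B_t^2 - 4)/(3*(5*B_t^2 + 4)^2)) dt + (-10*B_t/(15*B_t^2 + 12)) dB_t.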